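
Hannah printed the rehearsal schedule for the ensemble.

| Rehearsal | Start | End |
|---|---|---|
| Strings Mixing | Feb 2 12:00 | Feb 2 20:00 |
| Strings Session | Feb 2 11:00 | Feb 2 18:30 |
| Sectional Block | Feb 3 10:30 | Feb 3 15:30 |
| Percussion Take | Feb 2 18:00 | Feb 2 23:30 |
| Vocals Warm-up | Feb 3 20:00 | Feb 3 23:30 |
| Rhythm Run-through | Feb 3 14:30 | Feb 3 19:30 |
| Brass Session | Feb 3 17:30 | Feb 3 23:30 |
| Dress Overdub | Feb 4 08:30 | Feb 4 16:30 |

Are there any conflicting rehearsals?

Yes

Two intervals overlap when each starts before the other ends.
Sorted by start: Strings Session, Strings Mixing, Percussion Take, Sectional Block, Rhythm Run-through, Brass Session, Vocals Warm-up, Dress Overdub.
Strings Mixing starts before Strings Session ends → Strings Session and Strings Mixing overlap.
That's a conflict, so the schedule is not conflict-free.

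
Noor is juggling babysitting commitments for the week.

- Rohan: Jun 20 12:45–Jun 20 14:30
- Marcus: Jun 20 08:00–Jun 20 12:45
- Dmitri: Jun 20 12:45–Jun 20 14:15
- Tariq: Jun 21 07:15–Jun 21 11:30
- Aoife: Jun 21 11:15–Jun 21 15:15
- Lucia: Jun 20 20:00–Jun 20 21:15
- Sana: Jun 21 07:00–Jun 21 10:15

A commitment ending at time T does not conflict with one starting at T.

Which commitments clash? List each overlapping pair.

Sorted by start: Marcus, Rohan, Dmitri, Lucia, Sana, Tariq, Aoife.
Rohan starts exactly when Marcus ends (back-to-back, no overlap), so nothing later overlaps Marcus either.
Dmitri starts before Rohan ends → Rohan and Dmitri overlap.
Lucia starts after Rohan ends, so nothing later overlaps Rohan either.
Lucia starts after Dmitri ends, so nothing later overlaps Dmitri either.
Sana starts after Lucia ends, so nothing later overlaps Lucia either.
Tariq starts before Sana ends → Sana and Tariq overlap.
Aoife starts after Sana ends.
Aoife starts before Tariq ends → Tariq and Aoife overlap.

Aoife & Tariq, Dmitri & Rohan, Sana & Tariq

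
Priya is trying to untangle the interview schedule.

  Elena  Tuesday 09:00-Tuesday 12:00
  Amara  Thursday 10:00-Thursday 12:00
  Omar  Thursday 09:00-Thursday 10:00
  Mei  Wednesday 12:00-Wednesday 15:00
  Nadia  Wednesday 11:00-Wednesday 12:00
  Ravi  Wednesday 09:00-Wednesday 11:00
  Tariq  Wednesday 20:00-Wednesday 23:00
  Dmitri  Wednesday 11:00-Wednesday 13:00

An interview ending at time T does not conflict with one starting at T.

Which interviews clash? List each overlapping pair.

Dmitri & Mei, Dmitri & Nadia

Sorted by start: Elena, Ravi, Nadia, Dmitri, Mei, Tariq, Omar, Amara.
Ravi starts after Elena ends, so Elena has no further overlaps.
Nadia starts exactly when Ravi ends (back-to-back, no overlap), so Ravi has no further overlaps.
Dmitri starts before Nadia ends → Nadia and Dmitri overlap.
Mei starts exactly when Nadia ends (back-to-back, no overlap), so Nadia has no further overlaps.
Mei starts before Dmitri ends → Dmitri and Mei overlap.
Tariq starts after Dmitri ends, so Dmitri has no further overlaps.
Tariq starts after Mei ends, so Mei has no further overlaps.
Omar starts after Tariq ends, so Tariq has no further overlaps.
Amara starts exactly when Omar ends (back-to-back, no overlap).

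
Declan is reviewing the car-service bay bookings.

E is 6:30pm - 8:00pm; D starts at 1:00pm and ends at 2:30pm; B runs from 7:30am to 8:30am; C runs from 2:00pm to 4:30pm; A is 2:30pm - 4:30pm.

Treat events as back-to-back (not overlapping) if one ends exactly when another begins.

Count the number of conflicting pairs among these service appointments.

2

Two intervals overlap when each starts before the other ends.
Sorted by start: B, D, C, A, E.
D starts after B ends; B is clear from here.
C starts before D ends → D and C overlap.
A starts exactly when D ends (back-to-back, no overlap); D is clear from here.
A starts before C ends → C and A overlap.
E starts after C ends.
E starts after A ends.
Overlapping pairs: A & C, C & D — 2 in total.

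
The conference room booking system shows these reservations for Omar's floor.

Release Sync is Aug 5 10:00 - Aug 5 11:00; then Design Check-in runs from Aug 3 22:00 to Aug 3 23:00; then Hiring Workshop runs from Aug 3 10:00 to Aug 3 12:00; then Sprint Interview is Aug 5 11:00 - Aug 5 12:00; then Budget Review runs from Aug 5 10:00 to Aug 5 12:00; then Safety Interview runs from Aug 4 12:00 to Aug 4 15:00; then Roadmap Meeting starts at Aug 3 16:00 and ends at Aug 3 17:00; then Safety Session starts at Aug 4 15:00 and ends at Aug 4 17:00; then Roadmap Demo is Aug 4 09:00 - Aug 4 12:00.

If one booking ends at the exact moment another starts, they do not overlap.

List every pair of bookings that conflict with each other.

Two intervals overlap when each starts before the other ends.
Sorted by start: Hiring Workshop, Roadmap Meeting, Design Check-in, Roadmap Demo, Safety Interview, Safety Session, Release Sync, Budget Review, Sprint Interview.
Roadmap Meeting starts after Hiring Workshop ends, so nothing later overlaps Hiring Workshop either.
Design Check-in starts after Roadmap Meeting ends, so nothing later overlaps Roadmap Meeting either.
Roadmap Demo starts after Design Check-in ends, so nothing later overlaps Design Check-in either.
Safety Interview starts exactly when Roadmap Demo ends (back-to-back, no overlap), so nothing later overlaps Roadmap Demo either.
Safety Session starts exactly when Safety Interview ends (back-to-back, no overlap), so nothing later overlaps Safety Interview either.
Release Sync starts after Safety Session ends, so nothing later overlaps Safety Session either.
Budget Review starts before Release Sync ends → Release Sync and Budget Review overlap.
Sprint Interview starts exactly when Release Sync ends (back-to-back, no overlap).
Sprint Interview starts before Budget Review ends → Budget Review and Sprint Interview overlap.

Budget Review & Release Sync, Budget Review & Sprint Interview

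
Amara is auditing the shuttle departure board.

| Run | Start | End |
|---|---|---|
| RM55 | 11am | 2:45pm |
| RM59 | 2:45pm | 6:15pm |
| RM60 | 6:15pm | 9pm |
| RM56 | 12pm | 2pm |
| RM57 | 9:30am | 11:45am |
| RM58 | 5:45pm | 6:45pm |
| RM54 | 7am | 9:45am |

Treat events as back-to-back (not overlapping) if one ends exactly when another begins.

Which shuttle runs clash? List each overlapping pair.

Sorted by start: RM54, RM57, RM55, RM56, RM59, RM58, RM60.
RM57 starts before RM54 ends → RM54 and RM57 overlap.
RM55 starts after RM54 ends; RM54 is clear from here.
RM55 starts before RM57 ends → RM57 and RM55 overlap.
RM56 starts after RM57 ends; RM57 is clear from here.
RM56 starts before RM55 ends → RM55 and RM56 overlap.
RM59 starts exactly when RM55 ends (back-to-back, no overlap); RM55 is clear from here.
RM59 starts after RM56 ends; RM56 is clear from here.
RM58 starts before RM59 ends → RM59 and RM58 overlap.
RM60 starts exactly when RM59 ends (back-to-back, no overlap).
RM60 starts before RM58 ends → RM58 and RM60 overlap.

RM54 & RM57, RM55 & RM56, RM55 & RM57, RM58 & RM59, RM58 & RM60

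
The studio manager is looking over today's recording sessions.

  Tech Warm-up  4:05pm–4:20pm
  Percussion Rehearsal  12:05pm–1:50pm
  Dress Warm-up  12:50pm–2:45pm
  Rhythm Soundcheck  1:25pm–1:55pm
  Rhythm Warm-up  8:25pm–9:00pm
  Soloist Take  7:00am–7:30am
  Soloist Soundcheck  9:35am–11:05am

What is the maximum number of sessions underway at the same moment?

Sort all start/end points and keep a running count:
7:00am start Soloist Take → 1
7:30am end Soloist Take → 0
9:35am start Soloist Soundcheck → 1
11:05am end Soloist Soundcheck → 0
12:05pm start Percussion Rehearsal → 1
12:50pm start Dress Warm-up → 2
1:25pm start Rhythm Soundcheck → 3
1:50pm end Percussion Rehearsal → 2
1:55pm end Rhythm Soundcheck → 1
2:45pm end Dress Warm-up → 0
4:05pm start Tech Warm-up → 1
4:20pm end Tech Warm-up → 0
8:25pm start Rhythm Warm-up → 1
9:00pm end Rhythm Warm-up → 0
Peak is 3, at 1:25pm (Dress Warm-up, Percussion Rehearsal, Rhythm Soundcheck).

3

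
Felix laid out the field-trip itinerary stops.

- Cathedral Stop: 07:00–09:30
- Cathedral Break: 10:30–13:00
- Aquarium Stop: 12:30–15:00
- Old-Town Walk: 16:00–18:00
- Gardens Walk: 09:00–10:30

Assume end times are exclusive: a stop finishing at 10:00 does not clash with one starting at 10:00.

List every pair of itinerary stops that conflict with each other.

Aquarium Stop & Cathedral Break, Cathedral Stop & Gardens Walk

Sorted by start: Cathedral Stop, Gardens Walk, Cathedral Break, Aquarium Stop, Old-Town Walk.
Gardens Walk starts before Cathedral Stop ends → Cathedral Stop and Gardens Walk overlap.
Cathedral Break starts after Cathedral Stop ends — done with Cathedral Stop.
Cathedral Break starts exactly when Gardens Walk ends (back-to-back, no overlap) — done with Gardens Walk.
Aquarium Stop starts before Cathedral Break ends → Cathedral Break and Aquarium Stop overlap.
Old-Town Walk starts after Cathedral Break ends.
Old-Town Walk starts after Aquarium Stop ends.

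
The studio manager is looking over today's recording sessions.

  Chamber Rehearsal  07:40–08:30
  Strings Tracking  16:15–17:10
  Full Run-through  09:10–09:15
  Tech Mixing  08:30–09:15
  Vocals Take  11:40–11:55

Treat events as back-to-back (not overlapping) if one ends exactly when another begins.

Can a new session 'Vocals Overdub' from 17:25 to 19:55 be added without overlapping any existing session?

Chamber Rehearsal: ends 08:30 at or before Vocals Overdub starts 17:25 → clear.
Tech Mixing: ends 09:15 at or before Vocals Overdub starts 17:25 → clear.
Full Run-through: ends 09:15 at or before Vocals Overdub starts 17:25 → clear.
Vocals Take: ends 11:55 at or before Vocals Overdub starts 17:25 → clear.
Strings Tracking: ends 17:10 at or before Vocals Overdub starts 17:25 → clear.

Yes — the slot is free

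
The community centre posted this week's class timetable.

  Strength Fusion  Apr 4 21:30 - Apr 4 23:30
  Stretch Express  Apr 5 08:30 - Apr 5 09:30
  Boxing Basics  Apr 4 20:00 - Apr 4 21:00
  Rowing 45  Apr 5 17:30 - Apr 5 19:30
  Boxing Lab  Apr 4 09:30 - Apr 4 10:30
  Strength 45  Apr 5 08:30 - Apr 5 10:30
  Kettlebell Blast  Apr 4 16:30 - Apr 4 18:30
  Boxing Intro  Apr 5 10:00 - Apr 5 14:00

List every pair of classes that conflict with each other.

Two intervals overlap when each starts before the other ends.
Sorted by start: Boxing Lab, Kettlebell Blast, Boxing Basics, Strength Fusion, Strength 45, Stretch Express, Boxing Intro, Rowing 45.
Kettlebell Blast starts after Boxing Lab ends; Boxing Lab is clear from here.
Boxing Basics starts after Kettlebell Blast ends; Kettlebell Blast is clear from here.
Strength Fusion starts after Boxing Basics ends; Boxing Basics is clear from here.
Strength 45 starts after Strength Fusion ends; Strength Fusion is clear from here.
Stretch Express starts before Strength 45 ends → Strength 45 and Stretch Express overlap.
Boxing Intro starts before Strength 45 ends → Strength 45 and Boxing Intro overlap.
Rowing 45 starts after Strength 45 ends.
Boxing Intro starts after Stretch Express ends; Stretch Express is clear from here.
Rowing 45 starts after Boxing Intro ends.

Boxing Intro & Strength 45, Strength 45 & Stretch Express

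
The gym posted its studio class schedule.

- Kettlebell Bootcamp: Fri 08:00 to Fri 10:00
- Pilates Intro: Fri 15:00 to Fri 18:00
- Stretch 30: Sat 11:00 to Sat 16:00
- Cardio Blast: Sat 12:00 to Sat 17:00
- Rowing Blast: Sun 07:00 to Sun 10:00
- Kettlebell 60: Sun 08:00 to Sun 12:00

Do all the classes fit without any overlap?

Sorted by start: Kettlebell Bootcamp, Pilates Intro, Stretch 30, Cardio Blast, Rowing Blast, Kettlebell 60.
Pilates Intro starts after Kettlebell Bootcamp ends; Kettlebell Bootcamp is clear from here.
Stretch 30 starts after Pilates Intro ends; Pilates Intro is clear from here.
Cardio Blast starts before Stretch 30 ends → Stretch 30 and Cardio Blast overlap.
That's a conflict, so the schedule is not conflict-free.

No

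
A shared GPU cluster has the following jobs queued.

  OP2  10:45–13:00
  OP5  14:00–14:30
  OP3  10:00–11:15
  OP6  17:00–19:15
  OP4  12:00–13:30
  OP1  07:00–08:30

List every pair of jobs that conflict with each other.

OP2 & OP3, OP2 & OP4

Sorted by start: OP1, OP3, OP2, OP4, OP5, OP6.
OP3 starts after OP1 ends; OP1 is clear from here.
OP2 starts before OP3 ends → OP3 and OP2 overlap.
OP4 starts after OP3 ends; OP3 is clear from here.
OP4 starts before OP2 ends → OP2 and OP4 overlap.
OP5 starts after OP2 ends; OP2 is clear from here.
OP5 starts after OP4 ends; OP4 is clear from here.
OP6 starts after OP5 ends.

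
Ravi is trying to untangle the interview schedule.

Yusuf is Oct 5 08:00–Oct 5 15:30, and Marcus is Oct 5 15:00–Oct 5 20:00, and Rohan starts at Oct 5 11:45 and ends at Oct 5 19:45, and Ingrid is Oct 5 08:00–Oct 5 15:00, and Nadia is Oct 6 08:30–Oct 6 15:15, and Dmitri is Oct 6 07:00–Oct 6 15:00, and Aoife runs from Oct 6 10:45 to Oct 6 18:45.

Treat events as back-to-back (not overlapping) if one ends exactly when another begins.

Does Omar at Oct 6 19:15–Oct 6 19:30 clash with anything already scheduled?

No — it doesn't clash with anything

Yusuf: ends Oct 5 15:30 at or before Omar starts Oct 6 19:15 → clear.
Ingrid: ends Oct 5 15:00 at or before Omar starts Oct 6 19:15 → clear.
Rohan: ends Oct 5 19:45 at or before Omar starts Oct 6 19:15 → clear.
Marcus: ends Oct 5 20:00 at or before Omar starts Oct 6 19:15 → clear.
Dmitri: ends Oct 6 15:00 at or before Omar starts Oct 6 19:15 → clear.
Nadia: ends Oct 6 15:15 at or before Omar starts Oct 6 19:15 → clear.
Aoife: ends Oct 6 18:45 at or before Omar starts Oct 6 19:15 → clear.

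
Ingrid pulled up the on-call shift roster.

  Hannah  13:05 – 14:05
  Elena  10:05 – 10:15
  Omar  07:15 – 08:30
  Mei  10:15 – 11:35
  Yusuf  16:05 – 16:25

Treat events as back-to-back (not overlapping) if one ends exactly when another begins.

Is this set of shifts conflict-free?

Yes

Sorted by start: Omar, Elena, Mei, Hannah, Yusuf.
Elena starts after Omar ends; Omar is clear from here.
Mei starts exactly when Elena ends (back-to-back, no overlap); Elena is clear from here.
Hannah starts after Mei ends; Mei is clear from here.
Yusuf starts after Hannah ends.
Every pair is clear; the schedule has no overlaps.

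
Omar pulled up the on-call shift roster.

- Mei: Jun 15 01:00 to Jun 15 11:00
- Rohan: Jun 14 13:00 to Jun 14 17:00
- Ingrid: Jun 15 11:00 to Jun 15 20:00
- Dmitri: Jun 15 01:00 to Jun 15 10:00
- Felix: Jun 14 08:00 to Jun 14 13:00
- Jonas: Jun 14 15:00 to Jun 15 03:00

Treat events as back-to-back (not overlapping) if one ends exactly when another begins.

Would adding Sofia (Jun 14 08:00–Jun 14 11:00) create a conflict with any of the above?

Yes — it overlaps Felix

Felix: starts Jun 14 08:00 before Sofia ends Jun 14 11:00, and ends Jun 14 13:00 after Sofia starts Jun 14 08:00 → overlap.
Rohan: starts Jun 14 13:00 at or after Sofia ends Jun 14 11:00 → clear.
Jonas: starts Jun 14 15:00 at or after Sofia ends Jun 14 11:00 → clear.
Mei: starts Jun 15 01:00 at or after Sofia ends Jun 14 11:00 → clear.
Dmitri: starts Jun 15 01:00 at or after Sofia ends Jun 14 11:00 → clear.
Ingrid: starts Jun 15 11:00 at or after Sofia ends Jun 14 11:00 → clear.
Sofia overlaps Felix.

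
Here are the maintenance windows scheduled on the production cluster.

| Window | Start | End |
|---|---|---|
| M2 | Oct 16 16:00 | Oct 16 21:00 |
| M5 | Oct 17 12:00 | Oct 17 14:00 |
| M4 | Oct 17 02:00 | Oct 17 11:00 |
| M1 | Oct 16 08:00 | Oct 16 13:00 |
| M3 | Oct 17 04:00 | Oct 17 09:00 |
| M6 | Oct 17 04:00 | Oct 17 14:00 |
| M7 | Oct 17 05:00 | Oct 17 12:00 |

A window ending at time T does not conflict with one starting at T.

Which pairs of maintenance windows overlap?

Sorted by start: M1, M2, M4, M3, M6, M7, M5.
M2 starts after M1 ends — done with M1.
M4 starts after M2 ends — done with M2.
M3 starts before M4 ends → M4 and M3 overlap.
M6 starts before M4 ends → M4 and M6 overlap.
M7 starts before M4 ends → M4 and M7 overlap.
M5 starts after M4 ends.
M6 starts before M3 ends → M3 and M6 overlap.
M7 starts before M3 ends → M3 and M7 overlap.
M5 starts after M3 ends.
M7 starts before M6 ends → M6 and M7 overlap.
M5 starts before M6 ends → M6 and M5 overlap.
M5 starts exactly when M7 ends (back-to-back, no overlap).

M3 & M4, M3 & M6, M3 & M7, M4 & M6, M4 & M7, M5 & M6, M6 & M7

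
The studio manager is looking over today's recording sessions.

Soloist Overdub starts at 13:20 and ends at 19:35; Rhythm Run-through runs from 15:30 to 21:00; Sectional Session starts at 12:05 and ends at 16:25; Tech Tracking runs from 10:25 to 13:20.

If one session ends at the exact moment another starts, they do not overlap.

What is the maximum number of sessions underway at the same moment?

Walk through starts and ends in time order (an end at T is processed before a start at T):
10:25 start Tech Tracking → 1
12:05 start Sectional Session → 2
13:20 end Tech Tracking → 1
13:20 start Soloist Overdub → 2
15:30 start Rhythm Run-through → 3
16:25 end Sectional Session → 2
19:35 end Soloist Overdub → 1
21:00 end Rhythm Run-through → 0
Peak is 3, at 15:30 (Rhythm Run-through, Sectional Session, Soloist Overdub).

3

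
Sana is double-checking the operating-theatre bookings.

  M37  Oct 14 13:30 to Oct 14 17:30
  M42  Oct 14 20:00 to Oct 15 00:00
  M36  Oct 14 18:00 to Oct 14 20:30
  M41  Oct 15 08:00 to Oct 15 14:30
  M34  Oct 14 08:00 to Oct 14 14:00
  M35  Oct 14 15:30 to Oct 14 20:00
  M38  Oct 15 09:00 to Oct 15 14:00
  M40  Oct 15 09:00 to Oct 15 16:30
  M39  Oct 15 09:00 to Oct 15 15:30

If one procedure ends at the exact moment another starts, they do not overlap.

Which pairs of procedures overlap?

M34 & M37, M35 & M36, M35 & M37, M36 & M42, M38 & M39, M38 & M40, M38 & M41, M39 & M40, M39 & M41, M40 & M41

Sorted by start: M34, M37, M35, M36, M42, M41, M38, M39, M40.
M37 starts before M34 ends → M34 and M37 overlap.
M35 starts after M34 ends; M34 is clear from here.
M35 starts before M37 ends → M37 and M35 overlap.
M36 starts after M37 ends; M37 is clear from here.
M36 starts before M35 ends → M35 and M36 overlap.
M42 starts exactly when M35 ends (back-to-back, no overlap); M35 is clear from here.
M42 starts before M36 ends → M36 and M42 overlap.
M41 starts after M36 ends; M36 is clear from here.
M41 starts after M42 ends; M42 is clear from here.
M38 starts before M41 ends → M41 and M38 overlap.
M39 starts before M41 ends → M41 and M39 overlap.
M40 starts before M41 ends → M41 and M40 overlap.
M39 starts before M38 ends → M38 and M39 overlap.
M40 starts before M38 ends → M38 and M40 overlap.
M40 starts before M39 ends → M39 and M40 overlap.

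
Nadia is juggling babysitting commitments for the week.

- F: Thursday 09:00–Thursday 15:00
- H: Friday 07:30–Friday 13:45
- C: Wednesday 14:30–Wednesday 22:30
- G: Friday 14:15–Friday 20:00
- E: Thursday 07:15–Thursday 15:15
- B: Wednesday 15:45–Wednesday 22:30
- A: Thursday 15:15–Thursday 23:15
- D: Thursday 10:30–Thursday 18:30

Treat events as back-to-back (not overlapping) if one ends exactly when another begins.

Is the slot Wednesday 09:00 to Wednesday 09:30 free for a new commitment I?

Yes — the slot is free

C: starts Wednesday 14:30 at or after I ends Wednesday 09:30 → clear.
B: starts Wednesday 15:45 at or after I ends Wednesday 09:30 → clear.
E: starts Thursday 07:15 at or after I ends Wednesday 09:30 → clear.
F: starts Thursday 09:00 at or after I ends Wednesday 09:30 → clear.
D: starts Thursday 10:30 at or after I ends Wednesday 09:30 → clear.
A: starts Thursday 15:15 at or after I ends Wednesday 09:30 → clear.
H: starts Friday 07:30 at or after I ends Wednesday 09:30 → clear.
G: starts Friday 14:15 at or after I ends Wednesday 09:30 → clear.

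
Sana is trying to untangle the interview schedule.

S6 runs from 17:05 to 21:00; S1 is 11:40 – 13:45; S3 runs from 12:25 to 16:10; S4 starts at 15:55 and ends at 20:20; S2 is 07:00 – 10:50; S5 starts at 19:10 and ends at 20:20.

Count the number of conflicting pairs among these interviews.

Two intervals overlap when each starts before the other ends.
Sorted by start: S2, S1, S3, S4, S6, S5.
S1 starts after S2 ends, so nothing later overlaps S2 either.
S3 starts before S1 ends → S1 and S3 overlap.
S4 starts after S1 ends, so nothing later overlaps S1 either.
S4 starts before S3 ends → S3 and S4 overlap.
S6 starts after S3 ends, so nothing later overlaps S3 either.
S6 starts before S4 ends → S4 and S6 overlap.
S5 starts before S4 ends → S4 and S5 overlap.
S5 starts before S6 ends → S6 and S5 overlap.
Overlapping pairs: S1 & S3, S3 & S4, S4 & S5, S4 & S6, S5 & S6 — 5 in total.

5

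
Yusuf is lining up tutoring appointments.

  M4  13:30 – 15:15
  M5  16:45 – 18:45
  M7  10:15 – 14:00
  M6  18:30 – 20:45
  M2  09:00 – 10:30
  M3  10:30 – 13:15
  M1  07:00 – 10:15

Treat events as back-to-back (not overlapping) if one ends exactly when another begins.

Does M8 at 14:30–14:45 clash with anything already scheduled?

Yes — it overlaps M4

M1: ends 10:15 at or before M8 starts 14:30 → clear.
M2: ends 10:30 at or before M8 starts 14:30 → clear.
M7: ends 14:00 at or before M8 starts 14:30 → clear.
M3: ends 13:15 at or before M8 starts 14:30 → clear.
M4: starts 13:30 before M8 ends 14:45, and ends 15:15 after M8 starts 14:30 → overlap.
M5: starts 16:45 at or after M8 ends 14:45 → clear.
M6: starts 18:30 at or after M8 ends 14:45 → clear.
M8 overlaps M4.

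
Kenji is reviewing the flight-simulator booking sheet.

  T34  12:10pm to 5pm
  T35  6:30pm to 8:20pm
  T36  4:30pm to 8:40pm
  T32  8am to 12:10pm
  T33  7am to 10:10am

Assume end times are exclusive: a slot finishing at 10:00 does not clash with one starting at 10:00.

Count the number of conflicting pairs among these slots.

Sorted by start: T33, T32, T34, T36, T35.
T32 starts before T33 ends → T33 and T32 overlap.
T34 starts after T33 ends — done with T33.
T34 starts exactly when T32 ends (back-to-back, no overlap) — done with T32.
T36 starts before T34 ends → T34 and T36 overlap.
T35 starts after T34 ends.
T35 starts before T36 ends → T36 and T35 overlap.
Overlapping pairs: T32 & T33, T34 & T36, T35 & T36 — 3 in total.

3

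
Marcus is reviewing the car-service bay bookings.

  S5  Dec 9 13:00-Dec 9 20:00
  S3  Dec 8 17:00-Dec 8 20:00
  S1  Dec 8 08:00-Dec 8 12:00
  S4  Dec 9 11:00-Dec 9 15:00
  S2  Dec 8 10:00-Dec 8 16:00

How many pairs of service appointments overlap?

2

Sorted by start: S1, S2, S3, S4, S5.
S2 starts before S1 ends → S1 and S2 overlap.
S3 starts after S1 ends, so nothing later overlaps S1 either.
S3 starts after S2 ends, so nothing later overlaps S2 either.
S4 starts after S3 ends, so nothing later overlaps S3 either.
S5 starts before S4 ends → S4 and S5 overlap.
Overlapping pairs: S1 & S2, S4 & S5 — 2 in total.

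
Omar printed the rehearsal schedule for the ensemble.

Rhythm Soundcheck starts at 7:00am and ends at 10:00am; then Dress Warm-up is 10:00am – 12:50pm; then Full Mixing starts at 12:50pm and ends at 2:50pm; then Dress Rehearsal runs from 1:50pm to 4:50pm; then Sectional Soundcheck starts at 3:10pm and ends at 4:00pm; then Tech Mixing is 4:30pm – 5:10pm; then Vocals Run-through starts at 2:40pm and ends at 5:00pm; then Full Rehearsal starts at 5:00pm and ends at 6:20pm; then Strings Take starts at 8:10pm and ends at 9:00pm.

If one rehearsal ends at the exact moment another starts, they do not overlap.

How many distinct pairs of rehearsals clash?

Sorted by start: Rhythm Soundcheck, Dress Warm-up, Full Mixing, Dress Rehearsal, Vocals Run-through, Sectional Soundcheck, Tech Mixing, Full Rehearsal, Strings Take.
Dress Warm-up starts exactly when Rhythm Soundcheck ends (back-to-back, no overlap) — done with Rhythm Soundcheck.
Full Mixing starts exactly when Dress Warm-up ends (back-to-back, no overlap) — done with Dress Warm-up.
Dress Rehearsal starts before Full Mixing ends → Full Mixing and Dress Rehearsal overlap.
Vocals Run-through starts before Full Mixing ends → Full Mixing and Vocals Run-through overlap.
Sectional Soundcheck starts after Full Mixing ends — done with Full Mixing.
Vocals Run-through starts before Dress Rehearsal ends → Dress Rehearsal and Vocals Run-through overlap.
Sectional Soundcheck starts before Dress Rehearsal ends → Dress Rehearsal and Sectional Soundcheck overlap.
Tech Mixing starts before Dress Rehearsal ends → Dress Rehearsal and Tech Mixing overlap.
Full Rehearsal starts after Dress Rehearsal ends — done with Dress Rehearsal.
Sectional Soundcheck starts before Vocals Run-through ends → Vocals Run-through and Sectional Soundcheck overlap.
Tech Mixing starts before Vocals Run-through ends → Vocals Run-through and Tech Mixing overlap.
Full Rehearsal starts exactly when Vocals Run-through ends (back-to-back, no overlap) — done with Vocals Run-through.
Tech Mixing starts after Sectional Soundcheck ends — done with Sectional Soundcheck.
Full Rehearsal starts before Tech Mixing ends → Tech Mixing and Full Rehearsal overlap.
Strings Take starts after Tech Mixing ends.
Strings Take starts after Full Rehearsal ends.
Overlapping pairs: Dress Rehearsal & Full Mixing, Dress Rehearsal & Sectional Soundcheck, Dress Rehearsal & Tech Mixing, Dress Rehearsal & Vocals Run-through, Full Mixing & Vocals Run-through, Full Rehearsal & Tech Mixing, Sectional Soundcheck & Vocals Run-through, Tech Mixing & Vocals Run-through — 8 in total.

8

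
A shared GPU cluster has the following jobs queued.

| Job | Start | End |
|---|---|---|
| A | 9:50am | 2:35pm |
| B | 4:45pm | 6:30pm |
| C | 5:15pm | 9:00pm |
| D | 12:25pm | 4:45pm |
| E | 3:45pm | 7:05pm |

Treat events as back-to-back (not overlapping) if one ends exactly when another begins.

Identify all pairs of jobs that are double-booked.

Check each pair: they overlap iff neither finishes before the other starts.
Sorted by start: A, D, E, B, C.
D starts before A ends → A and D overlap.
E starts after A ends, so A has no further overlaps.
E starts before D ends → D and E overlap.
B starts exactly when D ends (back-to-back, no overlap), so D has no further overlaps.
B starts before E ends → E and B overlap.
C starts before E ends → E and C overlap.
C starts before B ends → B and C overlap.

A & D, B & C, B & E, C & E, D & E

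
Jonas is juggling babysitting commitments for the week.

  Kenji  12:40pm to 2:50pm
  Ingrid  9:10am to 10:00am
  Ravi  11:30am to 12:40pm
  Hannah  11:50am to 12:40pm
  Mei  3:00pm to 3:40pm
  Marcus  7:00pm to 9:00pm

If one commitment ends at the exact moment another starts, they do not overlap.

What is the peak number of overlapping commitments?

2

Sort all start/end points and keep a running count:
9:10am start Ingrid → 1
10:00am end Ingrid → 0
11:30am start Ravi → 1
11:50am start Hannah → 2
12:40pm end Hannah → 1
12:40pm end Ravi → 0
12:40pm start Kenji → 1
2:50pm end Kenji → 0
3:00pm start Mei → 1
3:40pm end Mei → 0
7:00pm start Marcus → 1
9:00pm end Marcus → 0
Peak is 2, at 11:50am (Hannah, Ravi).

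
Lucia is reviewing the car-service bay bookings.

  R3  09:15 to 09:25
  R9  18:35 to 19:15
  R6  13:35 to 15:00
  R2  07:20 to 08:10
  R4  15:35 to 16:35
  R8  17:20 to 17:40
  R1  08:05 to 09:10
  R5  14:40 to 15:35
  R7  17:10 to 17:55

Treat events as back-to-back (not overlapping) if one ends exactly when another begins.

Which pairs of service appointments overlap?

Sorted by start: R2, R1, R3, R6, R5, R4, R7, R8, R9.
R1 starts before R2 ends → R2 and R1 overlap.
R3 starts after R2 ends — done with R2.
R3 starts after R1 ends — done with R1.
R6 starts after R3 ends — done with R3.
R5 starts before R6 ends → R6 and R5 overlap.
R4 starts after R6 ends — done with R6.
R4 starts exactly when R5 ends (back-to-back, no overlap) — done with R5.
R7 starts after R4 ends — done with R4.
R8 starts before R7 ends → R7 and R8 overlap.
R9 starts after R7 ends.
R9 starts after R8 ends.

R1 & R2, R5 & R6, R7 & R8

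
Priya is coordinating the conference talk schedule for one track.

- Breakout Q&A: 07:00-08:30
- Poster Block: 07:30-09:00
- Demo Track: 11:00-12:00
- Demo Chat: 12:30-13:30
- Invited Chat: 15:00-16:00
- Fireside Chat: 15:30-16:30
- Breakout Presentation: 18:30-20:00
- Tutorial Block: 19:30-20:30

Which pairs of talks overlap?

Sorted by start: Breakout Q&A, Poster Block, Demo Track, Demo Chat, Invited Chat, Fireside Chat, Breakout Presentation, Tutorial Block.
Poster Block starts before Breakout Q&A ends → Breakout Q&A and Poster Block overlap.
Demo Track starts after Breakout Q&A ends, so nothing later overlaps Breakout Q&A either.
Demo Track starts after Poster Block ends, so nothing later overlaps Poster Block either.
Demo Chat starts after Demo Track ends, so nothing later overlaps Demo Track either.
Invited Chat starts after Demo Chat ends, so nothing later overlaps Demo Chat either.
Fireside Chat starts before Invited Chat ends → Invited Chat and Fireside Chat overlap.
Breakout Presentation starts after Invited Chat ends, so nothing later overlaps Invited Chat either.
Breakout Presentation starts after Fireside Chat ends, so nothing later overlaps Fireside Chat either.
Tutorial Block starts before Breakout Presentation ends → Breakout Presentation and Tutorial Block overlap.

Breakout Presentation & Tutorial Block, Breakout Q&A & Poster Block, Fireside Chat & Invited Chat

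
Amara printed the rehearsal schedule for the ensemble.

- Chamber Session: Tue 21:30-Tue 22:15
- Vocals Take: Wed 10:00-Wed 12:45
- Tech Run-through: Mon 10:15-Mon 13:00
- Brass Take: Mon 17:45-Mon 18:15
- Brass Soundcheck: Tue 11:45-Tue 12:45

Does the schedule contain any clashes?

Sorted by start: Tech Run-through, Brass Take, Brass Soundcheck, Chamber Session, Vocals Take.
Brass Take starts after Tech Run-through ends, so Tech Run-through has no further overlaps.
Brass Soundcheck starts after Brass Take ends, so Brass Take has no further overlaps.
Chamber Session starts after Brass Soundcheck ends, so Brass Soundcheck has no further overlaps.
Vocals Take starts after Chamber Session ends.
Every pair is clear; the schedule has no overlaps.

No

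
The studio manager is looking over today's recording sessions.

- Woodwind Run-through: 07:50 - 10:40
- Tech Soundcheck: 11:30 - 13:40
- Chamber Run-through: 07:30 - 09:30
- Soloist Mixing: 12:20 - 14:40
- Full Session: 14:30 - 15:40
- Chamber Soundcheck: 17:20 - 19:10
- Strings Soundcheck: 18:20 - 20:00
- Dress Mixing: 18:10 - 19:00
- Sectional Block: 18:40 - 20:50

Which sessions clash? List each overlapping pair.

Sorted by start: Chamber Run-through, Woodwind Run-through, Tech Soundcheck, Soloist Mixing, Full Session, Chamber Soundcheck, Dress Mixing, Strings Soundcheck, Sectional Block.
Woodwind Run-through starts before Chamber Run-through ends → Chamber Run-through and Woodwind Run-through overlap.
Tech Soundcheck starts after Chamber Run-through ends, so nothing later overlaps Chamber Run-through either.
Tech Soundcheck starts after Woodwind Run-through ends, so nothing later overlaps Woodwind Run-through either.
Soloist Mixing starts before Tech Soundcheck ends → Tech Soundcheck and Soloist Mixing overlap.
Full Session starts after Tech Soundcheck ends, so nothing later overlaps Tech Soundcheck either.
Full Session starts before Soloist Mixing ends → Soloist Mixing and Full Session overlap.
Chamber Soundcheck starts after Soloist Mixing ends, so nothing later overlaps Soloist Mixing either.
Chamber Soundcheck starts after Full Session ends, so nothing later overlaps Full Session either.
Dress Mixing starts before Chamber Soundcheck ends → Chamber Soundcheck and Dress Mixing overlap.
Strings Soundcheck starts before Chamber Soundcheck ends → Chamber Soundcheck and Strings Soundcheck overlap.
Sectional Block starts before Chamber Soundcheck ends → Chamber Soundcheck and Sectional Block overlap.
Strings Soundcheck starts before Dress Mixing ends → Dress Mixing and Strings Soundcheck overlap.
Sectional Block starts before Dress Mixing ends → Dress Mixing and Sectional Block overlap.
Sectional Block starts before Strings Soundcheck ends → Strings Soundcheck and Sectional Block overlap.

Chamber Run-through & Woodwind Run-through, Chamber Soundcheck & Dress Mixing, Chamber Soundcheck & Sectional Block, Chamber Soundcheck & Strings Soundcheck, Dress Mixing & Sectional Block, Dress Mixing & Strings Soundcheck, Full Session & Soloist Mixing, Sectional Block & Strings Soundcheck, Soloist Mixing & Tech Soundcheck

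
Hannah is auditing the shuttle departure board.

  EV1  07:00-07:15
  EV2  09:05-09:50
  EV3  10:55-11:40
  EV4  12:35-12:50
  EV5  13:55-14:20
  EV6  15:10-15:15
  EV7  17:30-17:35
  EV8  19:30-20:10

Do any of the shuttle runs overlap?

No

Two intervals overlap when each starts before the other ends.
Sorted by start: EV1, EV2, EV3, EV4, EV5, EV6, EV7, EV8.
EV2 starts after EV1 ends; EV1 is clear from here.
EV3 starts after EV2 ends; EV2 is clear from here.
EV4 starts after EV3 ends; EV3 is clear from here.
EV5 starts after EV4 ends; EV4 is clear from here.
EV6 starts after EV5 ends; EV5 is clear from here.
EV7 starts after EV6 ends; EV6 is clear from here.
EV8 starts after EV7 ends.
Every pair is clear; the schedule has no overlaps.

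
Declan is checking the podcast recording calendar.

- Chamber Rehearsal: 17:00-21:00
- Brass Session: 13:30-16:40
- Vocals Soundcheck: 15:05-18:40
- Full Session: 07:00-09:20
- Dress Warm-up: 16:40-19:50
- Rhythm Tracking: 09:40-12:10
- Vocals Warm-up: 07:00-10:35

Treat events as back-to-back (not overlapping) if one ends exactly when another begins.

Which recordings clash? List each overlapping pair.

Check each pair: they overlap iff neither finishes before the other starts.
Sorted by start: Vocals Warm-up, Full Session, Rhythm Tracking, Brass Session, Vocals Soundcheck, Dress Warm-up, Chamber Rehearsal.
Full Session starts before Vocals Warm-up ends → Vocals Warm-up and Full Session overlap.
Rhythm Tracking starts before Vocals Warm-up ends → Vocals Warm-up and Rhythm Tracking overlap.
Brass Session starts after Vocals Warm-up ends, so nothing later overlaps Vocals Warm-up either.
Rhythm Tracking starts after Full Session ends, so nothing later overlaps Full Session either.
Brass Session starts after Rhythm Tracking ends, so nothing later overlaps Rhythm Tracking either.
Vocals Soundcheck starts before Brass Session ends → Brass Session and Vocals Soundcheck overlap.
Dress Warm-up starts exactly when Brass Session ends (back-to-back, no overlap), so nothing later overlaps Brass Session either.
Dress Warm-up starts before Vocals Soundcheck ends → Vocals Soundcheck and Dress Warm-up overlap.
Chamber Rehearsal starts before Vocals Soundcheck ends → Vocals Soundcheck and Chamber Rehearsal overlap.
Chamber Rehearsal starts before Dress Warm-up ends → Dress Warm-up and Chamber Rehearsal overlap.

Brass Session & Vocals Soundcheck, Chamber Rehearsal & Dress Warm-up, Chamber Rehearsal & Vocals Soundcheck, Dress Warm-up & Vocals Soundcheck, Full Session & Vocals Warm-up, Rhythm Tracking & Vocals Warm-up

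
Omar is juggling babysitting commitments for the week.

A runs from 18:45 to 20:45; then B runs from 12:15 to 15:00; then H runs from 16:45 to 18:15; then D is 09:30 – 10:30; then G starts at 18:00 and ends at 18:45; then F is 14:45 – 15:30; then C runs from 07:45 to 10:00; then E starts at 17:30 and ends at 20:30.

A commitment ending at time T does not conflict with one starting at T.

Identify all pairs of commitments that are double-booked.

A & E, B & F, C & D, E & G, E & H, G & H

Two intervals overlap when each starts before the other ends.
Sorted by start: C, D, B, F, H, E, G, A.
D starts before C ends → C and D overlap.
B starts after C ends, so C has no further overlaps.
B starts after D ends, so D has no further overlaps.
F starts before B ends → B and F overlap.
H starts after B ends, so B has no further overlaps.
H starts after F ends, so F has no further overlaps.
E starts before H ends → H and E overlap.
G starts before H ends → H and G overlap.
A starts after H ends.
G starts before E ends → E and G overlap.
A starts before E ends → E and A overlap.
A starts exactly when G ends (back-to-back, no overlap).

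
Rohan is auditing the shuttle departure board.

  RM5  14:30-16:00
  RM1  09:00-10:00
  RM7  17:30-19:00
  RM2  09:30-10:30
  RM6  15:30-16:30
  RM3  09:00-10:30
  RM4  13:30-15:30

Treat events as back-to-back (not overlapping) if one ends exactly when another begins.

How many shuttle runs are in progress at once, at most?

Sort all start/end points and keep a running count:
09:00 start RM1 → 1
09:00 start RM3 → 2
09:30 start RM2 → 3
10:00 end RM1 → 2
10:30 end RM2 → 1
10:30 end RM3 → 0
13:30 start RM4 → 1
14:30 start RM5 → 2
15:30 end RM4 → 1
15:30 start RM6 → 2
16:00 end RM5 → 1
16:30 end RM6 → 0
17:30 start RM7 → 1
19:00 end RM7 → 0
Peak is 3, at 09:30 (RM1, RM2, RM3).

3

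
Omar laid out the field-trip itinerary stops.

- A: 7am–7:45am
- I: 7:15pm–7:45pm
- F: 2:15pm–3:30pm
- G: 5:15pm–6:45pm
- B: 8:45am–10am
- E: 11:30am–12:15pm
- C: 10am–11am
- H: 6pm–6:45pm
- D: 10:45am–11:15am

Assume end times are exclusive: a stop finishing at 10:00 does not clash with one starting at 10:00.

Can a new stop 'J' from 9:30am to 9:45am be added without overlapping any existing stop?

No — it overlaps B

A: ends 7:45am at or before J starts 9:30am → clear.
B: starts 8:45am before J ends 9:45am, and ends 10am after J starts 9:30am → overlap.
C: starts 10am at or after J ends 9:45am → clear.
D: starts 10:45am at or after J ends 9:45am → clear.
E: starts 11:30am at or after J ends 9:45am → clear.
F: starts 2:15pm at or after J ends 9:45am → clear.
G: starts 5:15pm at or after J ends 9:45am → clear.
H: starts 6pm at or after J ends 9:45am → clear.
I: starts 7:15pm at or after J ends 9:45am → clear.
J overlaps B.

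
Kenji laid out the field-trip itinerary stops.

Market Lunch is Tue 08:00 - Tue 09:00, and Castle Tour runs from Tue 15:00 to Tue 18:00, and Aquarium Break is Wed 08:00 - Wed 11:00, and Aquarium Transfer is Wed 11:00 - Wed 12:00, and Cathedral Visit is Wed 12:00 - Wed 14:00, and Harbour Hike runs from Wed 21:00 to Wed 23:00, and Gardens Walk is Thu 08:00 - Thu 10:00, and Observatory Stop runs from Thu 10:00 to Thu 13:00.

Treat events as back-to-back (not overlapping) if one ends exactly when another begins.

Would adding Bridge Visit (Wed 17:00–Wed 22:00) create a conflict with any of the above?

Yes — it overlaps Harbour Hike

Market Lunch: ends Tue 09:00 at or before Bridge Visit starts Wed 17:00 → clear.
Castle Tour: ends Tue 18:00 at or before Bridge Visit starts Wed 17:00 → clear.
Aquarium Break: ends Wed 11:00 at or before Bridge Visit starts Wed 17:00 → clear.
Aquarium Transfer: ends Wed 12:00 at or before Bridge Visit starts Wed 17:00 → clear.
Cathedral Visit: ends Wed 14:00 at or before Bridge Visit starts Wed 17:00 → clear.
Harbour Hike: starts Wed 21:00 before Bridge Visit ends Wed 22:00, and ends Wed 23:00 after Bridge Visit starts Wed 17:00 → overlap.
Gardens Walk: starts Thu 08:00 at or after Bridge Visit ends Wed 22:00 → clear.
Observatory Stop: starts Thu 10:00 at or after Bridge Visit ends Wed 22:00 → clear.
Bridge Visit overlaps Harbour Hike.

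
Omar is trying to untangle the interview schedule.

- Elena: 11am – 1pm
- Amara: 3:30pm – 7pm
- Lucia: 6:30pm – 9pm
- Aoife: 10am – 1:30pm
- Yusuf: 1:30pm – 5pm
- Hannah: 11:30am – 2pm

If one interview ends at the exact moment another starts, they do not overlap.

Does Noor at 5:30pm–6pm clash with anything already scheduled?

Yes — it overlaps Amara

Aoife: ends 1:30pm at or before Noor starts 5:30pm → clear.
Elena: ends 1pm at or before Noor starts 5:30pm → clear.
Hannah: ends 2pm at or before Noor starts 5:30pm → clear.
Yusuf: ends 5pm at or before Noor starts 5:30pm → clear.
Amara: starts 3:30pm before Noor ends 6pm, and ends 7pm after Noor starts 5:30pm → overlap.
Lucia: starts 6:30pm at or after Noor ends 6pm → clear.
Noor overlaps Amara.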